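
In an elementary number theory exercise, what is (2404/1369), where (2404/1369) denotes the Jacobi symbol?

(2404/1369)
  = (1035/1369)    [2404 ≡ 1035 mod 1369]
  = (1369/1035)    [QR: 1369 ≡ 1 mod 4, sign kept]
  = (334/1035)    [1369 ≡ 334 mod 1035]
  = -(167/1035)    [1035 ≡ 3 mod 8 ⇒ (2/1035) = -1]
  = (1035/167)    [QR: both ≡ 3 mod 4, sign flips]
  = (33/167)    [1035 ≡ 33 mod 167]
  = (167/33)    [QR: 33 ≡ 1 mod 4, sign kept]
  = (2/33)    [167 ≡ 2 mod 33]
  = (1/33)    [33 ≡ 1 mod 8 ⇒ (2/33) = +1]
  = 1    [(1/33) = 1]

1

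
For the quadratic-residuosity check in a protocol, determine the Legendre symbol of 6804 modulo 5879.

1

Reduce the numerator: 6804 ≡ 925 (mod 5879), so (6804/5879) = (925/5879).
925 ≡ 1 (mod 4), so quadratic reciprocity gives (925/5879) = (5879/925). Reduce: 5879 ≡ 329 (mod 925). Now have (329/925).
329 ≡ 1 (mod 4), so quadratic reciprocity gives (329/925) = (925/329). Reduce: 925 ≡ 267 (mod 329). Now have (267/329).
329 ≡ 1 (mod 4), so quadratic reciprocity gives (267/329) = (329/267). Reduce: 329 ≡ 62 (mod 267). Now have (62/267).
Factor out 2: 62 = 2·31. Since 267 ≡ 3 (mod 8), (2/267) = -1. Now have -(31/267).
Both 31 ≡ 3 and 267 ≡ 3 (mod 4), so reciprocity gives (31/267) = -(267/31). Reduce: 267 ≡ 19 (mod 31). Now have (19/31).
Both 19 ≡ 3 and 31 ≡ 3 (mod 4), so reciprocity gives (19/31) = -(31/19). Reduce: 31 ≡ 12 (mod 19). Now have -(12/19).
Factor out 2: 12 = 2^2·3. Since 19 ≡ 3 (mod 8), (2/19) = -1, and (2/19)^2 = +1. Now have -(3/19).
Both 3 ≡ 3 and 19 ≡ 3 (mod 4), so reciprocity gives (3/19) = -(19/3). Reduce: 19 ≡ 1 (mod 3). Now have (1/3).
(1/3) = 1. Collecting the sign factors: 1.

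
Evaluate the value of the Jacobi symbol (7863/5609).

-1

(7863/5609)
  = (2254/5609)    [7863 ≡ 2254 mod 5609]
  = (1127/5609)    [5609 ≡ 1 mod 8 ⇒ (2/5609) = +1]
  = (5609/1127)    [QR: 5609 ≡ 1 mod 4, sign kept]
  = (1101/1127)    [5609 ≡ 1101 mod 1127]
  = (1127/1101)    [QR: 1101 ≡ 1 mod 4, sign kept]
  = (26/1101)    [1127 ≡ 26 mod 1101]
  = -(13/1101)    [1101 ≡ 5 mod 8 ⇒ (2/1101) = -1]
  = -(1101/13)    [QR: 13 ≡ 1 mod 4, sign kept]
  = -(9/13)    [1101 ≡ 9 mod 13]
  = -(13/9)    [QR: 9 ≡ 1 mod 4, sign kept]
  = -(4/9)    [13 ≡ 4 mod 9]
  = -(1/9)    [9 ≡ 1 mod 8 ⇒ (2/9)^2 = +1]
  = -1    [(1/9) = 1]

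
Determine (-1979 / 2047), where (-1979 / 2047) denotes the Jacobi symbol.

-1

(-1979 / 2047)
  = -(1979 / 2047)    [2047 ≡ 3 mod 4 ⇒ (-1 / 2047) = -1]
  = (2047 / 1979)    [QR: both ≡ 3 mod 4, sign flips]
  = (68 / 1979)    [2047 ≡ 68 mod 1979]
  = (17 / 1979)    [1979 ≡ 3 mod 8 ⇒ (2 / 1979)^2 = +1]
  = (1979 / 17)    [QR: 17 ≡ 1 mod 4, sign kept]
  = (7 / 17)    [1979 ≡ 7 mod 17]
  = (17 / 7)    [QR: 17 ≡ 1 mod 4, sign kept]
  = (3 / 7)    [17 ≡ 3 mod 7]
  = -(7 / 3)    [QR: both ≡ 3 mod 4, sign flips]
  = -(1 / 3)    [7 ≡ 1 mod 3]
  = -1    [(1 / 3) = 1]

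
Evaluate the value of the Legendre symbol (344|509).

-1

Factor out 2: 344 = 2^3·43. Since 509 ≡ 5 (mod 8), (2|509) = -1, and (2|509)^3 = -1. Now have -(43|509).
509 ≡ 1 (mod 4), so quadratic reciprocity gives (43|509) = (509|43). Reduce: 509 ≡ 36 (mod 43). Now have -(36|43).
Factor out 2: 36 = 2^2·9. Since 43 ≡ 3 (mod 8), (2|43) = -1, and (2|43)^2 = +1. Now have -(9|43).
9 ≡ 1 (mod 4), so quadratic reciprocity gives (9|43) = (43|9). Reduce: 43 ≡ 7 (mod 9). Now have -(7|9).
9 ≡ 1 (mod 4), so quadratic reciprocity gives (7|9) = (9|7). Reduce: 9 ≡ 2 (mod 7). Now have -(2|7).
Factor out 2: 2 = 2. Since 7 ≡ 7 (mod 8), (2|7) = +1. Now have -(1|7).
(1|7) = 1. Collecting the sign factors: -1.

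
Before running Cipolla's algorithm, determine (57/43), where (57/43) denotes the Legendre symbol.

Reduce the numerator: 57 ≡ 14 (mod 43), so (57/43) = (14/43).
Factor out 2: 14 = 2·7. Since 43 ≡ 3 (mod 8), (2/43) = -1. Now have -(7/43).
Both 7 ≡ 3 and 43 ≡ 3 (mod 4), so reciprocity gives (7/43) = -(43/7). Reduce: 43 ≡ 1 (mod 7). Now have (1/7).
(1/7) = 1. Collecting the sign factors: 1.

1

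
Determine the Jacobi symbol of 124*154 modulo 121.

0

By multiplicativity, (124·154 / 121) = (124 / 121)·(154 / 121).
First factor (124 / 121):
(124 / 121)
  = (3 / 121)    [124 ≡ 3 mod 121]
  = (121 / 3)    [QR: 121 ≡ 1 mod 4, sign kept]
  = (1 / 3)    [121 ≡ 1 mod 3]
  = 1    [(1 / 3) = 1]
Second factor (154 / 121):
(154 / 121)
  = (33 / 121)    [154 ≡ 33 mod 121]
  = (121 / 33)    [QR: 33 ≡ 1 mod 4, sign kept]
  = (22 / 33)    [121 ≡ 22 mod 33]
  = (11 / 33)    [33 ≡ 1 mod 8 ⇒ (2 / 33) = +1]
  = (33 / 11)    [QR: 33 ≡ 1 mod 4, sign kept]
  = (0 / 11)    [33 ≡ 0 mod 11]
  = 0    [numerator 0, gcd > 1]
Product: (1)·(0) = 0.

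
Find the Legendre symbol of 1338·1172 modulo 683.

1

By multiplicativity, (1338·1172|683) = (1338|683)·(1172|683).
First factor (1338|683):
Reduce the numerator: 1338 ≡ 655 (mod 683), so (1338|683) = (655|683).
Both 655 ≡ 3 and 683 ≡ 3 (mod 4), so reciprocity gives (655|683) = -(683|655). Reduce: 683 ≡ 28 (mod 655). Now have -(28|655).
Factor out 2: 28 = 2^2·7. Since 655 ≡ 7 (mod 8), (2|655) = +1, and (2|655)^2 = +1. Now have -(7|655).
Both 7 ≡ 3 and 655 ≡ 3 (mod 4), so reciprocity gives (7|655) = -(655|7). Reduce: 655 ≡ 4 (mod 7). Now have (4|7).
Factor out 2: 4 = 2^2. Since 7 ≡ 7 (mod 8), (2|7) = +1, and (2|7)^2 = +1. Now have (1|7).
(1|7) = 1. Collecting the sign factors: 1.
Second factor (1172|683):
Reduce the numerator: 1172 ≡ 489 (mod 683), so (1172|683) = (489|683).
489 ≡ 1 (mod 4), so quadratic reciprocity gives (489|683) = (683|489). Reduce: 683 ≡ 194 (mod 489). Now have (194|489).
Factor out 2: 194 = 2·97. Since 489 ≡ 1 (mod 8), (2|489) = +1. Now have (97|489).
97 ≡ 1 (mod 4), so quadratic reciprocity gives (97|489) = (489|97). Reduce: 489 ≡ 4 (mod 97). Now have (4|97).
Factor out 2: 4 = 2^2. Since 97 ≡ 1 (mod 8), (2|97) = +1, and (2|97)^2 = +1. Now have (1|97).
(1|97) = 1. Collecting the sign factors: 1.
Product: (1)·(1) = 1.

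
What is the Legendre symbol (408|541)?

(408|541)
  = -(51|541)    [541 ≡ 5 mod 8 ⇒ (2|541)^3 = -1]
  = -(541|51)    [QR: 541 ≡ 1 mod 4, sign kept]
  = -(31|51)    [541 ≡ 31 mod 51]
  = (51|31)    [QR: both ≡ 3 mod 4, sign flips]
  = (20|31)    [51 ≡ 20 mod 31]
  = (5|31)    [31 ≡ 7 mod 8 ⇒ (2|31)^2 = +1]
  = (31|5)    [QR: 5 ≡ 1 mod 4, sign kept]
  = (1|5)    [31 ≡ 1 mod 5]
  = 1    [(1|5) = 1]

1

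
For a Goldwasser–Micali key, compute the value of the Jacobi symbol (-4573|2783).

1

(-4573|2783)
  = (993|2783)    [-4573 ≡ 993 mod 2783]
  = (2783|993)    [QR: 993 ≡ 1 mod 4, sign kept]
  = (797|993)    [2783 ≡ 797 mod 993]
  = (993|797)    [QR: 797 ≡ 1 mod 4, sign kept]
  = (196|797)    [993 ≡ 196 mod 797]
  = (49|797)    [797 ≡ 5 mod 8 ⇒ (2|797)^2 = +1]
  = (797|49)    [QR: 49 ≡ 1 mod 4, sign kept]
  = (13|49)    [797 ≡ 13 mod 49]
  = (49|13)    [QR: 13 ≡ 1 mod 4, sign kept]
  = (10|13)    [49 ≡ 10 mod 13]
  = -(5|13)    [13 ≡ 5 mod 8 ⇒ (2|13) = -1]
  = -(13|5)    [QR: 5 ≡ 1 mod 4, sign kept]
  = -(3|5)    [13 ≡ 3 mod 5]
  = -(5|3)    [QR: 5 ≡ 1 mod 4, sign kept]
  = -(2|3)    [5 ≡ 2 mod 3]
  = (1|3)    [3 ≡ 3 mod 8 ⇒ (2|3) = -1]
  = 1    [(1|3) = 1]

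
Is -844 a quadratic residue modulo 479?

no

(-844|479)
  = -(844|479)    [479 ≡ 3 mod 4 ⇒ (-1|479) = -1]
  = -(365|479)    [844 ≡ 365 mod 479]
  = -(479|365)    [QR: 365 ≡ 1 mod 4, sign kept]
  = -(114|365)    [479 ≡ 114 mod 365]
  = (57|365)    [365 ≡ 5 mod 8 ⇒ (2|365) = -1]
  = (365|57)    [QR: 57 ≡ 1 mod 4, sign kept]
  = (23|57)    [365 ≡ 23 mod 57]
  = (57|23)    [QR: 57 ≡ 1 mod 4, sign kept]
  = (11|23)    [57 ≡ 11 mod 23]
  = -(23|11)    [QR: both ≡ 3 mod 4, sign flips]
  = -(1|11)    [23 ≡ 1 mod 11]
  = -1    [(1|11) = 1]
The Legendre symbol is -1, so x^2 ≡ -844 (mod 479) has no solution.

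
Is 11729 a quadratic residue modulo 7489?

(11729|7489)
  = (4240|7489)    [11729 ≡ 4240 mod 7489]
  = (265|7489)    [7489 ≡ 1 mod 8 ⇒ (2|7489)^4 = +1]
  = (7489|265)    [QR: 265 ≡ 1 mod 4, sign kept]
  = (69|265)    [7489 ≡ 69 mod 265]
  = (265|69)    [QR: 69 ≡ 1 mod 4, sign kept]
  = (58|69)    [265 ≡ 58 mod 69]
  = -(29|69)    [69 ≡ 5 mod 8 ⇒ (2|69) = -1]
  = -(69|29)    [QR: 29 ≡ 1 mod 4, sign kept]
  = -(11|29)    [69 ≡ 11 mod 29]
  = -(29|11)    [QR: 29 ≡ 1 mod 4, sign kept]
  = -(7|11)    [29 ≡ 7 mod 11]
  = (11|7)    [QR: both ≡ 3 mod 4, sign flips]
  = (4|7)    [11 ≡ 4 mod 7]
  = (1|7)    [7 ≡ 7 mod 8 ⇒ (2|7)^2 = +1]
  = 1    [(1|7) = 1]
(11729|7489) = 1, and 7489 is prime, so 11729 is a quadratic residue mod 7489.

yes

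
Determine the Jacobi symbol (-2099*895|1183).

By multiplicativity, (-2099·895|1183) = (-2099|1183)·(895|1183).
First factor (-2099|1183):
Pull out -1: (-2099|1183) = (-1|1183)·(2099|1183). Since 1183 ≡ 3 (mod 4), (-1|1183) = -1. Now have -(2099|1183).
Reduce the numerator: 2099 ≡ 916 (mod 1183), so (2099|1183) = (916|1183).
Factor out 2: 916 = 2^2·229. Since 1183 ≡ 7 (mod 8), (2|1183) = +1, and (2|1183)^2 = +1. Now have -(229|1183).
229 ≡ 1 (mod 4), so quadratic reciprocity gives (229|1183) = (1183|229). Reduce: 1183 ≡ 38 (mod 229). Now have -(38|229).
Factor out 2: 38 = 2·19. Since 229 ≡ 5 (mod 8), (2|229) = -1. Now have (19|229).
229 ≡ 1 (mod 4), so quadratic reciprocity gives (19|229) = (229|19). Reduce: 229 ≡ 1 (mod 19). Now have (1|19).
(1|19) = 1. Collecting the sign factors: 1.
Second factor (895|1183):
Both 895 ≡ 3 and 1183 ≡ 3 (mod 4), so reciprocity gives (895|1183) = -(1183|895). Reduce: 1183 ≡ 288 (mod 895). Now have -(288|895).
Factor out 2: 288 = 2^5·9. Since 895 ≡ 7 (mod 8), (2|895) = +1, and (2|895)^5 = +1. Now have -(9|895).
9 ≡ 1 (mod 4), so quadratic reciprocity gives (9|895) = (895|9). Reduce: 895 ≡ 4 (mod 9). Now have -(4|9).
Factor out 2: 4 = 2^2. Since 9 ≡ 1 (mod 8), (2|9) = +1, and (2|9)^2 = +1. Now have -(1|9).
(1|9) = 1. Collecting the sign factors: -1.
Product: (1)·(-1) = -1.

-1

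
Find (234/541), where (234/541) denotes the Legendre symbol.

Factor out 2: 234 = 2·117. Since 541 ≡ 5 (mod 8), (2/541) = -1. Now have -(117/541).
117 ≡ 1 (mod 4), so quadratic reciprocity gives (117/541) = (541/117). Reduce: 541 ≡ 73 (mod 117). Now have -(73/117).
73 ≡ 1 (mod 4), so quadratic reciprocity gives (73/117) = (117/73). Reduce: 117 ≡ 44 (mod 73). Now have -(44/73).
Factor out 2: 44 = 2^2·11. Since 73 ≡ 1 (mod 8), (2/73) = +1, and (2/73)^2 = +1. Now have -(11/73).
73 ≡ 1 (mod 4), so quadratic reciprocity gives (11/73) = (73/11). Reduce: 73 ≡ 7 (mod 11). Now have -(7/11).
Both 7 ≡ 3 and 11 ≡ 3 (mod 4), so reciprocity gives (7/11) = -(11/7). Reduce: 11 ≡ 4 (mod 7). Now have (4/7).
Factor out 2: 4 = 2^2. Since 7 ≡ 7 (mod 8), (2/7) = +1, and (2/7)^2 = +1. Now have (1/7).
(1/7) = 1. Collecting the sign factors: 1.

1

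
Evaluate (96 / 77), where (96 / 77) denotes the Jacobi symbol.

Reduce the numerator: 96 ≡ 19 (mod 77), so (96 / 77) = (19 / 77).
77 ≡ 1 (mod 4), so quadratic reciprocity gives (19 / 77) = (77 / 19). Reduce: 77 ≡ 1 (mod 19). Now have (1 / 19).
(1 / 19) = 1. Collecting the sign factors: 1.

1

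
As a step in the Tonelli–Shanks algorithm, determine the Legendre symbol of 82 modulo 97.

Factor out 2: 82 = 2·41. Since 97 ≡ 1 (mod 8), (2|97) = +1. Now have (41|97).
41 ≡ 1 (mod 4), so quadratic reciprocity gives (41|97) = (97|41). Reduce: 97 ≡ 15 (mod 41). Now have (15|41).
41 ≡ 1 (mod 4), so quadratic reciprocity gives (15|41) = (41|15). Reduce: 41 ≡ 11 (mod 15). Now have (11|15).
Both 11 ≡ 3 and 15 ≡ 3 (mod 4), so reciprocity gives (11|15) = -(15|11). Reduce: 15 ≡ 4 (mod 11). Now have -(4|11).
Factor out 2: 4 = 2^2. Since 11 ≡ 3 (mod 8), (2|11) = -1, and (2|11)^2 = +1. Now have -(1|11).
(1|11) = 1. Collecting the sign factors: -1.

-1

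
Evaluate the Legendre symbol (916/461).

1

(916/461)
  = (455/461)    [916 ≡ 455 mod 461]
  = (461/455)    [QR: 461 ≡ 1 mod 4, sign kept]
  = (6/455)    [461 ≡ 6 mod 455]
  = (3/455)    [455 ≡ 7 mod 8 ⇒ (2/455) = +1]
  = -(455/3)    [QR: both ≡ 3 mod 4, sign flips]
  = -(2/3)    [455 ≡ 2 mod 3]
  = (1/3)    [3 ≡ 3 mod 8 ⇒ (2/3) = -1]
  = 1    [(1/3) = 1]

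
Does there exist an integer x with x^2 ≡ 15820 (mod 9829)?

yes

(15820|9829)
  = (5991|9829)    [15820 ≡ 5991 mod 9829]
  = (9829|5991)    [QR: 9829 ≡ 1 mod 4, sign kept]
  = (3838|5991)    [9829 ≡ 3838 mod 5991]
  = (1919|5991)    [5991 ≡ 7 mod 8 ⇒ (2|5991) = +1]
  = -(5991|1919)    [QR: both ≡ 3 mod 4, sign flips]
  = -(234|1919)    [5991 ≡ 234 mod 1919]
  = -(117|1919)    [1919 ≡ 7 mod 8 ⇒ (2|1919) = +1]
  = -(1919|117)    [QR: 117 ≡ 1 mod 4, sign kept]
  = -(47|117)    [1919 ≡ 47 mod 117]
  = -(117|47)    [QR: 117 ≡ 1 mod 4, sign kept]
  = -(23|47)    [117 ≡ 23 mod 47]
  = (47|23)    [QR: both ≡ 3 mod 4, sign flips]
  = (1|23)    [47 ≡ 1 mod 23]
  = 1    [(1|23) = 1]
The Legendre symbol is 1, so x^2 ≡ 15820 (mod 9829) has solution.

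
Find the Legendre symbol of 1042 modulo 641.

-1

Reduce the numerator: 1042 ≡ 401 (mod 641), so (1042/641) = (401/641).
401 ≡ 1 (mod 4), so quadratic reciprocity gives (401/641) = (641/401). Reduce: 641 ≡ 240 (mod 401). Now have (240/401).
Factor out 2: 240 = 2^4·15. Since 401 ≡ 1 (mod 8), (2/401) = +1, and (2/401)^4 = +1. Now have (15/401).
401 ≡ 1 (mod 4), so quadratic reciprocity gives (15/401) = (401/15). Reduce: 401 ≡ 11 (mod 15). Now have (11/15).
Both 11 ≡ 3 and 15 ≡ 3 (mod 4), so reciprocity gives (11/15) = -(15/11). Reduce: 15 ≡ 4 (mod 11). Now have -(4/11).
Factor out 2: 4 = 2^2. Since 11 ≡ 3 (mod 8), (2/11) = -1, and (2/11)^2 = +1. Now have -(1/11).
(1/11) = 1. Collecting the sign factors: -1.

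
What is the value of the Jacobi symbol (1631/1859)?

(1631/1859)
  = -(1859/1631)    [QR: both ≡ 3 mod 4, sign flips]
  = -(228/1631)    [1859 ≡ 228 mod 1631]
  = -(57/1631)    [1631 ≡ 7 mod 8 ⇒ (2/1631)^2 = +1]
  = -(1631/57)    [QR: 57 ≡ 1 mod 4, sign kept]
  = -(35/57)    [1631 ≡ 35 mod 57]
  = -(57/35)    [QR: 57 ≡ 1 mod 4, sign kept]
  = -(22/35)    [57 ≡ 22 mod 35]
  = (11/35)    [35 ≡ 3 mod 8 ⇒ (2/35) = -1]
  = -(35/11)    [QR: both ≡ 3 mod 4, sign flips]
  = -(2/11)    [35 ≡ 2 mod 11]
  = (1/11)    [11 ≡ 3 mod 8 ⇒ (2/11) = -1]
  = 1    [(1/11) = 1]

1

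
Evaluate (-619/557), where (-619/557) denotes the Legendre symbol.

(-619/557)
  = (619/557)    [557 ≡ 1 mod 4 ⇒ (-1/557) = +1]
  = (62/557)    [619 ≡ 62 mod 557]
  = -(31/557)    [557 ≡ 5 mod 8 ⇒ (2/557) = -1]
  = -(557/31)    [QR: 557 ≡ 1 mod 4, sign kept]
  = -(30/31)    [557 ≡ 30 mod 31]
  = -(15/31)    [31 ≡ 7 mod 8 ⇒ (2/31) = +1]
  = (31/15)    [QR: both ≡ 3 mod 4, sign flips]
  = (1/15)    [31 ≡ 1 mod 15]
  = 1    [(1/15) = 1]

1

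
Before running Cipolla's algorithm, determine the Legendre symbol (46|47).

Factor out 2: 46 = 2·23. Since 47 ≡ 7 (mod 8), (2|47) = +1. Now have (23|47).
Both 23 ≡ 3 and 47 ≡ 3 (mod 4), so reciprocity gives (23|47) = -(47|23). Reduce: 47 ≡ 1 (mod 23). Now have -(1|23).
(1|23) = 1. Collecting the sign factors: -1.

-1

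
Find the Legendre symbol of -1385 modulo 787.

-1

Reduce the numerator: -1385 ≡ 189 (mod 787), so (-1385 / 787) = (189 / 787).
189 ≡ 1 (mod 4), so quadratic reciprocity gives (189 / 787) = (787 / 189). Reduce: 787 ≡ 31 (mod 189). Now have (31 / 189).
189 ≡ 1 (mod 4), so quadratic reciprocity gives (31 / 189) = (189 / 31). Reduce: 189 ≡ 3 (mod 31). Now have (3 / 31).
Both 3 ≡ 3 and 31 ≡ 3 (mod 4), so reciprocity gives (3 / 31) = -(31 / 3). Reduce: 31 ≡ 1 (mod 3). Now have -(1 / 3).
(1 / 3) = 1. Collecting the sign factors: -1.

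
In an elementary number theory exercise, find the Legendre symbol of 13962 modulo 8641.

(13962/8641)
  = (5321/8641)    [13962 ≡ 5321 mod 8641]
  = (8641/5321)    [QR: 5321 ≡ 1 mod 4, sign kept]
  = (3320/5321)    [8641 ≡ 3320 mod 5321]
  = (415/5321)    [5321 ≡ 1 mod 8 ⇒ (2/5321)^3 = +1]
  = (5321/415)    [QR: 5321 ≡ 1 mod 4, sign kept]
  = (341/415)    [5321 ≡ 341 mod 415]
  = (415/341)    [QR: 341 ≡ 1 mod 4, sign kept]
  = (74/341)    [415 ≡ 74 mod 341]
  = -(37/341)    [341 ≡ 5 mod 8 ⇒ (2/341) = -1]
  = -(341/37)    [QR: 37 ≡ 1 mod 4, sign kept]
  = -(8/37)    [341 ≡ 8 mod 37]
  = (1/37)    [37 ≡ 5 mod 8 ⇒ (2/37)^3 = -1]
  = 1    [(1/37) = 1]

1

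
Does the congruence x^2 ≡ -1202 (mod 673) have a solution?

Reduce the numerator: -1202 ≡ 144 (mod 673), so (-1202/673) = (144/673).
Factor out 2: 144 = 2^4·9. Since 673 ≡ 1 (mod 8), (2/673) = +1, and (2/673)^4 = +1. Now have (9/673).
9 ≡ 1 (mod 4), so quadratic reciprocity gives (9/673) = (673/9). Reduce: 673 ≡ 7 (mod 9). Now have (7/9).
9 ≡ 1 (mod 4), so quadratic reciprocity gives (7/9) = (9/7). Reduce: 9 ≡ 2 (mod 7). Now have (2/7).
Factor out 2: 2 = 2. Since 7 ≡ 7 (mod 8), (2/7) = +1. Now have (1/7).
(1/7) = 1. Collecting the sign factors: 1.
(-1202/673) = 1, and 673 is prime, so -1202 is a quadratic residue mod 673.

yes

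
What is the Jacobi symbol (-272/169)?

1

Reduce the numerator: -272 ≡ 66 (mod 169), so (-272/169) = (66/169).
Factor out 2: 66 = 2·33. Since 169 ≡ 1 (mod 8), (2/169) = +1. Now have (33/169).
33 ≡ 1 (mod 4), so quadratic reciprocity gives (33/169) = (169/33). Reduce: 169 ≡ 4 (mod 33). Now have (4/33).
Factor out 2: 4 = 2^2. Since 33 ≡ 1 (mod 8), (2/33) = +1, and (2/33)^2 = +1. Now have (1/33).
(1/33) = 1. Collecting the sign factors: 1.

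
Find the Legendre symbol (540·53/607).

1

By multiplicativity, (540·53/607) = (540/607)·(53/607).
First factor (540/607):
Factor out 2: 540 = 2^2·135. Since 607 ≡ 7 (mod 8), (2/607) = +1, and (2/607)^2 = +1. Now have (135/607).
Both 135 ≡ 3 and 607 ≡ 3 (mod 4), so reciprocity gives (135/607) = -(607/135). Reduce: 607 ≡ 67 (mod 135). Now have -(67/135).
Both 67 ≡ 3 and 135 ≡ 3 (mod 4), so reciprocity gives (67/135) = -(135/67). Reduce: 135 ≡ 1 (mod 67). Now have (1/67).
(1/67) = 1. Collecting the sign factors: 1.
Second factor (53/607):
53 ≡ 1 (mod 4), so quadratic reciprocity gives (53/607) = (607/53). Reduce: 607 ≡ 24 (mod 53). Now have (24/53).
Factor out 2: 24 = 2^3·3. Since 53 ≡ 5 (mod 8), (2/53) = -1, and (2/53)^3 = -1. Now have -(3/53).
53 ≡ 1 (mod 4), so quadratic reciprocity gives (3/53) = (53/3). Reduce: 53 ≡ 2 (mod 3). Now have -(2/3).
Factor out 2: 2 = 2. Since 3 ≡ 3 (mod 8), (2/3) = -1. Now have (1/3).
(1/3) = 1. Collecting the sign factors: 1.
Product: (1)·(1) = 1.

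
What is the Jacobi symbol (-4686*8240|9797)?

1

By multiplicativity, (-4686·8240|9797) = (-4686|9797)·(8240|9797).
First factor (-4686|9797):
(-4686|9797)
  = (5111|9797)    [-4686 ≡ 5111 mod 9797]
  = (9797|5111)    [QR: 9797 ≡ 1 mod 4, sign kept]
  = (4686|5111)    [9797 ≡ 4686 mod 5111]
  = (2343|5111)    [5111 ≡ 7 mod 8 ⇒ (2|5111) = +1]
  = -(5111|2343)    [QR: both ≡ 3 mod 4, sign flips]
  = -(425|2343)    [5111 ≡ 425 mod 2343]
  = -(2343|425)    [QR: 425 ≡ 1 mod 4, sign kept]
  = -(218|425)    [2343 ≡ 218 mod 425]
  = -(109|425)    [425 ≡ 1 mod 8 ⇒ (2|425) = +1]
  = -(425|109)    [QR: 109 ≡ 1 mod 4, sign kept]
  = -(98|109)    [425 ≡ 98 mod 109]
  = (49|109)    [109 ≡ 5 mod 8 ⇒ (2|109) = -1]
  = (109|49)    [QR: 49 ≡ 1 mod 4, sign kept]
  = (11|49)    [109 ≡ 11 mod 49]
  = (49|11)    [QR: 49 ≡ 1 mod 4, sign kept]
  = (5|11)    [49 ≡ 5 mod 11]
  = (11|5)    [QR: 5 ≡ 1 mod 4, sign kept]
  = (1|5)    [11 ≡ 1 mod 5]
  = 1    [(1|5) = 1]
Second factor (8240|9797):
(8240|9797)
  = (515|9797)    [9797 ≡ 5 mod 8 ⇒ (2|9797)^4 = +1]
  = (9797|515)    [QR: 9797 ≡ 1 mod 4, sign kept]
  = (12|515)    [9797 ≡ 12 mod 515]
  = (3|515)    [515 ≡ 3 mod 8 ⇒ (2|515)^2 = +1]
  = -(515|3)    [QR: both ≡ 3 mod 4, sign flips]
  = -(2|3)    [515 ≡ 2 mod 3]
  = (1|3)    [3 ≡ 3 mod 8 ⇒ (2|3) = -1]
  = 1    [(1|3) = 1]
Product: (1)·(1) = 1.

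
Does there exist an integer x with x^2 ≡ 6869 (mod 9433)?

yes

6869 ≡ 1 (mod 4), so quadratic reciprocity gives (6869/9433) = (9433/6869). Reduce: 9433 ≡ 2564 (mod 6869). Now have (2564/6869).
Factor out 2: 2564 = 2^2·641. Since 6869 ≡ 5 (mod 8), (2/6869) = -1, and (2/6869)^2 = +1. Now have (641/6869).
641 ≡ 1 (mod 4), so quadratic reciprocity gives (641/6869) = (6869/641). Reduce: 6869 ≡ 459 (mod 641). Now have (459/641).
641 ≡ 1 (mod 4), so quadratic reciprocity gives (459/641) = (641/459). Reduce: 641 ≡ 182 (mod 459). Now have (182/459).
Factor out 2: 182 = 2·91. Since 459 ≡ 3 (mod 8), (2/459) = -1. Now have -(91/459).
Both 91 ≡ 3 and 459 ≡ 3 (mod 4), so reciprocity gives (91/459) = -(459/91). Reduce: 459 ≡ 4 (mod 91). Now have (4/91).
Factor out 2: 4 = 2^2. Since 91 ≡ 3 (mod 8), (2/91) = -1, and (2/91)^2 = +1. Now have (1/91).
(1/91) = 1. Collecting the sign factors: 1.
(6869/9433) = 1, and 9433 is prime, so 6869 is a quadratic residue mod 9433.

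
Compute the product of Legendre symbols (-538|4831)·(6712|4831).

By multiplicativity, (-538·6712|4831) = (-538|4831)·(6712|4831).
First factor (-538|4831):
(-538|4831)
  = (4293|4831)    [-538 ≡ 4293 mod 4831]
  = (4831|4293)    [QR: 4293 ≡ 1 mod 4, sign kept]
  = (538|4293)    [4831 ≡ 538 mod 4293]
  = -(269|4293)    [4293 ≡ 5 mod 8 ⇒ (2|4293) = -1]
  = -(4293|269)    [QR: 269 ≡ 1 mod 4, sign kept]
  = -(258|269)    [4293 ≡ 258 mod 269]
  = (129|269)    [269 ≡ 5 mod 8 ⇒ (2|269) = -1]
  = (269|129)    [QR: 129 ≡ 1 mod 4, sign kept]
  = (11|129)    [269 ≡ 11 mod 129]
  = (129|11)    [QR: 129 ≡ 1 mod 4, sign kept]
  = (8|11)    [129 ≡ 8 mod 11]
  = -(1|11)    [11 ≡ 3 mod 8 ⇒ (2|11)^3 = -1]
  = -1    [(1|11) = 1]
Second factor (6712|4831):
(6712|4831)
  = (1881|4831)    [6712 ≡ 1881 mod 4831]
  = (4831|1881)    [QR: 1881 ≡ 1 mod 4, sign kept]
  = (1069|1881)    [4831 ≡ 1069 mod 1881]
  = (1881|1069)    [QR: 1069 ≡ 1 mod 4, sign kept]
  = (812|1069)    [1881 ≡ 812 mod 1069]
  = (203|1069)    [1069 ≡ 5 mod 8 ⇒ (2|1069)^2 = +1]
  = (1069|203)    [QR: 1069 ≡ 1 mod 4, sign kept]
  = (54|203)    [1069 ≡ 54 mod 203]
  = -(27|203)    [203 ≡ 3 mod 8 ⇒ (2|203) = -1]
  = (203|27)    [QR: both ≡ 3 mod 4, sign flips]
  = (14|27)    [203 ≡ 14 mod 27]
  = -(7|27)    [27 ≡ 3 mod 8 ⇒ (2|27) = -1]
  = (27|7)    [QR: both ≡ 3 mod 4, sign flips]
  = (6|7)    [27 ≡ 6 mod 7]
  = (3|7)    [7 ≡ 7 mod 8 ⇒ (2|7) = +1]
  = -(7|3)    [QR: both ≡ 3 mod 4, sign flips]
  = -(1|3)    [7 ≡ 1 mod 3]
  = -1    [(1|3) = 1]
Product: (-1)·(-1) = 1.

1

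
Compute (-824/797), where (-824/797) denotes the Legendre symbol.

Pull out -1: (-824/797) = (-1/797)·(824/797). Since 797 ≡ 1 (mod 4), (-1/797) = +1. Now have (824/797).
Reduce the numerator: 824 ≡ 27 (mod 797), so (824/797) = (27/797).
797 ≡ 1 (mod 4), so quadratic reciprocity gives (27/797) = (797/27). Reduce: 797 ≡ 14 (mod 27). Now have (14/27).
Factor out 2: 14 = 2·7. Since 27 ≡ 3 (mod 8), (2/27) = -1. Now have -(7/27).
Both 7 ≡ 3 and 27 ≡ 3 (mod 4), so reciprocity gives (7/27) = -(27/7). Reduce: 27 ≡ 6 (mod 7). Now have (6/7).
Factor out 2: 6 = 2·3. Since 7 ≡ 7 (mod 8), (2/7) = +1. Now have (3/7).
Both 3 ≡ 3 and 7 ≡ 3 (mod 4), so reciprocity gives (3/7) = -(7/3). Reduce: 7 ≡ 1 (mod 3). Now have -(1/3).
(1/3) = 1. Collecting the sign factors: -1.

-1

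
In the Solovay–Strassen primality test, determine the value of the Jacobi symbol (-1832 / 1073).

-1

(-1832 / 1073)
  = (1832 / 1073)    [1073 ≡ 1 mod 4 ⇒ (-1 / 1073) = +1]
  = (759 / 1073)    [1832 ≡ 759 mod 1073]
  = (1073 / 759)    [QR: 1073 ≡ 1 mod 4, sign kept]
  = (314 / 759)    [1073 ≡ 314 mod 759]
  = (157 / 759)    [759 ≡ 7 mod 8 ⇒ (2 / 759) = +1]
  = (759 / 157)    [QR: 157 ≡ 1 mod 4, sign kept]
  = (131 / 157)    [759 ≡ 131 mod 157]
  = (157 / 131)    [QR: 157 ≡ 1 mod 4, sign kept]
  = (26 / 131)    [157 ≡ 26 mod 131]
  = -(13 / 131)    [131 ≡ 3 mod 8 ⇒ (2 / 131) = -1]
  = -(131 / 13)    [QR: 13 ≡ 1 mod 4, sign kept]
  = -(1 / 13)    [131 ≡ 1 mod 13]
  = -1    [(1 / 13) = 1]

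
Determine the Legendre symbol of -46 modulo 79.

(-46|79)
  = -(46|79)    [79 ≡ 3 mod 4 ⇒ (-1|79) = -1]
  = -(23|79)    [79 ≡ 7 mod 8 ⇒ (2|79) = +1]
  = (79|23)    [QR: both ≡ 3 mod 4, sign flips]
  = (10|23)    [79 ≡ 10 mod 23]
  = (5|23)    [23 ≡ 7 mod 8 ⇒ (2|23) = +1]
  = (23|5)    [QR: 5 ≡ 1 mod 4, sign kept]
  = (3|5)    [23 ≡ 3 mod 5]
  = (5|3)    [QR: 5 ≡ 1 mod 4, sign kept]
  = (2|3)    [5 ≡ 2 mod 3]
  = -(1|3)    [3 ≡ 3 mod 8 ⇒ (2|3) = -1]
  = -1    [(1|3) = 1]

-1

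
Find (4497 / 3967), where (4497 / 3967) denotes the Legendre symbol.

1

Reduce the numerator: 4497 ≡ 530 (mod 3967), so (4497 / 3967) = (530 / 3967).
Factor out 2: 530 = 2·265. Since 3967 ≡ 7 (mod 8), (2 / 3967) = +1. Now have (265 / 3967).
265 ≡ 1 (mod 4), so quadratic reciprocity gives (265 / 3967) = (3967 / 265). Reduce: 3967 ≡ 257 (mod 265). Now have (257 / 265).
257 ≡ 1 (mod 4), so quadratic reciprocity gives (257 / 265) = (265 / 257). Reduce: 265 ≡ 8 (mod 257). Now have (8 / 257).
Factor out 2: 8 = 2^3. Since 257 ≡ 1 (mod 8), (2 / 257) = +1, and (2 / 257)^3 = +1. Now have (1 / 257).
(1 / 257) = 1. Collecting the sign factors: 1.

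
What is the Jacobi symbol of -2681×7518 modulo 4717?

By multiplicativity, (-2681·7518/4717) = (-2681/4717)·(7518/4717).
First factor (-2681/4717):
(-2681/4717)
  = (2036/4717)    [-2681 ≡ 2036 mod 4717]
  = (509/4717)    [4717 ≡ 5 mod 8 ⇒ (2/4717)^2 = +1]
  = (4717/509)    [QR: 509 ≡ 1 mod 4, sign kept]
  = (136/509)    [4717 ≡ 136 mod 509]
  = -(17/509)    [509 ≡ 5 mod 8 ⇒ (2/509)^3 = -1]
  = -(509/17)    [QR: 17 ≡ 1 mod 4, sign kept]
  = -(16/17)    [509 ≡ 16 mod 17]
  = -(1/17)    [17 ≡ 1 mod 8 ⇒ (2/17)^4 = +1]
  = -1    [(1/17) = 1]
Second factor (7518/4717):
(7518/4717)
  = (2801/4717)    [7518 ≡ 2801 mod 4717]
  = (4717/2801)    [QR: 2801 ≡ 1 mod 4, sign kept]
  = (1916/2801)    [4717 ≡ 1916 mod 2801]
  = (479/2801)    [2801 ≡ 1 mod 8 ⇒ (2/2801)^2 = +1]
  = (2801/479)    [QR: 2801 ≡ 1 mod 4, sign kept]
  = (406/479)    [2801 ≡ 406 mod 479]
  = (203/479)    [479 ≡ 7 mod 8 ⇒ (2/479) = +1]
  = -(479/203)    [QR: both ≡ 3 mod 4, sign flips]
  = -(73/203)    [479 ≡ 73 mod 203]
  = -(203/73)    [QR: 73 ≡ 1 mod 4, sign kept]
  = -(57/73)    [203 ≡ 57 mod 73]
  = -(73/57)    [QR: 57 ≡ 1 mod 4, sign kept]
  = -(16/57)    [73 ≡ 16 mod 57]
  = -(1/57)    [57 ≡ 1 mod 8 ⇒ (2/57)^4 = +1]
  = -1    [(1/57) = 1]
Product: (-1)·(-1) = 1.

1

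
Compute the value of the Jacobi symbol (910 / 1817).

(910 / 1817)
  = (455 / 1817)    [1817 ≡ 1 mod 8 ⇒ (2 / 1817) = +1]
  = (1817 / 455)    [QR: 1817 ≡ 1 mod 4, sign kept]
  = (452 / 455)    [1817 ≡ 452 mod 455]
  = (113 / 455)    [455 ≡ 7 mod 8 ⇒ (2 / 455)^2 = +1]
  = (455 / 113)    [QR: 113 ≡ 1 mod 4, sign kept]
  = (3 / 113)    [455 ≡ 3 mod 113]
  = (113 / 3)    [QR: 113 ≡ 1 mod 4, sign kept]
  = (2 / 3)    [113 ≡ 2 mod 3]
  = -(1 / 3)    [3 ≡ 3 mod 8 ⇒ (2 / 3) = -1]
  = -1    [(1 / 3) = 1]

-1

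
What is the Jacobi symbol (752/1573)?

-1

Factor out 2: 752 = 2^4·47. Since 1573 ≡ 5 (mod 8), (2/1573) = -1, and (2/1573)^4 = +1. Now have (47/1573).
1573 ≡ 1 (mod 4), so quadratic reciprocity gives (47/1573) = (1573/47). Reduce: 1573 ≡ 22 (mod 47). Now have (22/47).
Factor out 2: 22 = 2·11. Since 47 ≡ 7 (mod 8), (2/47) = +1. Now have (11/47).
Both 11 ≡ 3 and 47 ≡ 3 (mod 4), so reciprocity gives (11/47) = -(47/11). Reduce: 47 ≡ 3 (mod 11). Now have -(3/11).
Both 3 ≡ 3 and 11 ≡ 3 (mod 4), so reciprocity gives (3/11) = -(11/3). Reduce: 11 ≡ 2 (mod 3). Now have (2/3).
Factor out 2: 2 = 2. Since 3 ≡ 3 (mod 8), (2/3) = -1. Now have -(1/3).
(1/3) = 1. Collecting the sign factors: -1.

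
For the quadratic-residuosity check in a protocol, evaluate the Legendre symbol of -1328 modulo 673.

1

Pull out -1: (-1328/673) = (-1/673)·(1328/673). Since 673 ≡ 1 (mod 4), (-1/673) = +1. Now have (1328/673).
Reduce the numerator: 1328 ≡ 655 (mod 673), so (1328/673) = (655/673).
673 ≡ 1 (mod 4), so quadratic reciprocity gives (655/673) = (673/655). Reduce: 673 ≡ 18 (mod 655). Now have (18/655).
Factor out 2: 18 = 2·9. Since 655 ≡ 7 (mod 8), (2/655) = +1. Now have (9/655).
9 ≡ 1 (mod 4), so quadratic reciprocity gives (9/655) = (655/9). Reduce: 655 ≡ 7 (mod 9). Now have (7/9).
9 ≡ 1 (mod 4), so quadratic reciprocity gives (7/9) = (9/7). Reduce: 9 ≡ 2 (mod 7). Now have (2/7).
Factor out 2: 2 = 2. Since 7 ≡ 7 (mod 8), (2/7) = +1. Now have (1/7).
(1/7) = 1. Collecting the sign factors: 1.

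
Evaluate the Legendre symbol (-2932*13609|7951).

By multiplicativity, (-2932·13609|7951) = (-2932|7951)·(13609|7951).
First factor (-2932|7951):
Pull out -1: (-2932|7951) = (-1|7951)·(2932|7951). Since 7951 ≡ 3 (mod 4), (-1|7951) = -1. Now have -(2932|7951).
Factor out 2: 2932 = 2^2·733. Since 7951 ≡ 7 (mod 8), (2|7951) = +1, and (2|7951)^2 = +1. Now have -(733|7951).
733 ≡ 1 (mod 4), so quadratic reciprocity gives (733|7951) = (7951|733). Reduce: 7951 ≡ 621 (mod 733). Now have -(621|733).
621 ≡ 1 (mod 4), so quadratic reciprocity gives (621|733) = (733|621). Reduce: 733 ≡ 112 (mod 621). Now have -(112|621).
Factor out 2: 112 = 2^4·7. Since 621 ≡ 5 (mod 8), (2|621) = -1, and (2|621)^4 = +1. Now have -(7|621).
621 ≡ 1 (mod 4), so quadratic reciprocity gives (7|621) = (621|7). Reduce: 621 ≡ 5 (mod 7). Now have -(5|7).
5 ≡ 1 (mod 4), so quadratic reciprocity gives (5|7) = (7|5). Reduce: 7 ≡ 2 (mod 5). Now have -(2|5).
Factor out 2: 2 = 2. Since 5 ≡ 5 (mod 8), (2|5) = -1. Now have (1|5).
(1|5) = 1. Collecting the sign factors: 1.
Second factor (13609|7951):
Reduce the numerator: 13609 ≡ 5658 (mod 7951), so (13609|7951) = (5658|7951).
Factor out 2: 5658 = 2·2829. Since 7951 ≡ 7 (mod 8), (2|7951) = +1. Now have (2829|7951).
2829 ≡ 1 (mod 4), so quadratic reciprocity gives (2829|7951) = (7951|2829). Reduce: 7951 ≡ 2293 (mod 2829). Now have (2293|2829).
2293 ≡ 1 (mod 4), so quadratic reciprocity gives (2293|2829) = (2829|2293). Reduce: 2829 ≡ 536 (mod 2293). Now have (536|2293).
Factor out 2: 536 = 2^3·67. Since 2293 ≡ 5 (mod 8), (2|2293) = -1, and (2|2293)^3 = -1. Now have -(67|2293).
2293 ≡ 1 (mod 4), so quadratic reciprocity gives (67|2293) = (2293|67). Reduce: 2293 ≡ 15 (mod 67). Now have -(15|67).
Both 15 ≡ 3 and 67 ≡ 3 (mod 4), so reciprocity gives (15|67) = -(67|15). Reduce: 67 ≡ 7 (mod 15). Now have (7|15).
Both 7 ≡ 3 and 15 ≡ 3 (mod 4), so reciprocity gives (7|15) = -(15|7). Reduce: 15 ≡ 1 (mod 7). Now have -(1|7).
(1|7) = 1. Collecting the sign factors: -1.
Product: (1)·(-1) = -1.

-1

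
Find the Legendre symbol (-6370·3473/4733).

-1

By multiplicativity, (-6370·3473/4733) = (-6370/4733)·(3473/4733).
First factor (-6370/4733):
Pull out -1: (-6370/4733) = (-1/4733)·(6370/4733). Since 4733 ≡ 1 (mod 4), (-1/4733) = +1. Now have (6370/4733).
Reduce the numerator: 6370 ≡ 1637 (mod 4733), so (6370/4733) = (1637/4733).
1637 ≡ 1 (mod 4), so quadratic reciprocity gives (1637/4733) = (4733/1637). Reduce: 4733 ≡ 1459 (mod 1637). Now have (1459/1637).
1637 ≡ 1 (mod 4), so quadratic reciprocity gives (1459/1637) = (1637/1459). Reduce: 1637 ≡ 178 (mod 1459). Now have (178/1459).
Factor out 2: 178 = 2·89. Since 1459 ≡ 3 (mod 8), (2/1459) = -1. Now have -(89/1459).
89 ≡ 1 (mod 4), so quadratic reciprocity gives (89/1459) = (1459/89). Reduce: 1459 ≡ 35 (mod 89). Now have -(35/89).
89 ≡ 1 (mod 4), so quadratic reciprocity gives (35/89) = (89/35). Reduce: 89 ≡ 19 (mod 35). Now have -(19/35).
Both 19 ≡ 3 and 35 ≡ 3 (mod 4), so reciprocity gives (19/35) = -(35/19). Reduce: 35 ≡ 16 (mod 19). Now have (16/19).
Factor out 2: 16 = 2^4. Since 19 ≡ 3 (mod 8), (2/19) = -1, and (2/19)^4 = +1. Now have (1/19).
(1/19) = 1. Collecting the sign factors: 1.
Second factor (3473/4733):
3473 ≡ 1 (mod 4), so quadratic reciprocity gives (3473/4733) = (4733/3473). Reduce: 4733 ≡ 1260 (mod 3473). Now have (1260/3473).
Factor out 2: 1260 = 2^2·315. Since 3473 ≡ 1 (mod 8), (2/3473) = +1, and (2/3473)^2 = +1. Now have (315/3473).
3473 ≡ 1 (mod 4), so quadratic reciprocity gives (315/3473) = (3473/315). Reduce: 3473 ≡ 8 (mod 315). Now have (8/315).
Factor out 2: 8 = 2^3. Since 315 ≡ 3 (mod 8), (2/315) = -1, and (2/315)^3 = -1. Now have -(1/315).
(1/315) = 1. Collecting the sign factors: -1.
Product: (1)·(-1) = -1.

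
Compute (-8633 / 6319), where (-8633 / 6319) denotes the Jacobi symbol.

Reduce the numerator: -8633 ≡ 4005 (mod 6319), so (-8633 / 6319) = (4005 / 6319).
4005 ≡ 1 (mod 4), so quadratic reciprocity gives (4005 / 6319) = (6319 / 4005). Reduce: 6319 ≡ 2314 (mod 4005). Now have (2314 / 4005).
Factor out 2: 2314 = 2·1157. Since 4005 ≡ 5 (mod 8), (2 / 4005) = -1. Now have -(1157 / 4005).
1157 ≡ 1 (mod 4), so quadratic reciprocity gives (1157 / 4005) = (4005 / 1157). Reduce: 4005 ≡ 534 (mod 1157). Now have -(534 / 1157).
Factor out 2: 534 = 2·267. Since 1157 ≡ 5 (mod 8), (2 / 1157) = -1. Now have (267 / 1157).
1157 ≡ 1 (mod 4), so quadratic reciprocity gives (267 / 1157) = (1157 / 267). Reduce: 1157 ≡ 89 (mod 267). Now have (89 / 267).
89 ≡ 1 (mod 4), so quadratic reciprocity gives (89 / 267) = (267 / 89). Reduce: 267 ≡ 0 (mod 89). Now have (0 / 89).
The numerator is now 0 with denominator 89 > 1: the symbol is 0.

0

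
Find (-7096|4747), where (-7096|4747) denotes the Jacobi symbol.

-1

Reduce the numerator: -7096 ≡ 2398 (mod 4747), so (-7096|4747) = (2398|4747).
Factor out 2: 2398 = 2·1199. Since 4747 ≡ 3 (mod 8), (2|4747) = -1. Now have -(1199|4747).
Both 1199 ≡ 3 and 4747 ≡ 3 (mod 4), so reciprocity gives (1199|4747) = -(4747|1199). Reduce: 4747 ≡ 1150 (mod 1199). Now have (1150|1199).
Factor out 2: 1150 = 2·575. Since 1199 ≡ 7 (mod 8), (2|1199) = +1. Now have (575|1199).
Both 575 ≡ 3 and 1199 ≡ 3 (mod 4), so reciprocity gives (575|1199) = -(1199|575). Reduce: 1199 ≡ 49 (mod 575). Now have -(49|575).
49 ≡ 1 (mod 4), so quadratic reciprocity gives (49|575) = (575|49). Reduce: 575 ≡ 36 (mod 49). Now have -(36|49).
Factor out 2: 36 = 2^2·9. Since 49 ≡ 1 (mod 8), (2|49) = +1, and (2|49)^2 = +1. Now have -(9|49).
9 ≡ 1 (mod 4), so quadratic reciprocity gives (9|49) = (49|9). Reduce: 49 ≡ 4 (mod 9). Now have -(4|9).
Factor out 2: 4 = 2^2. Since 9 ≡ 1 (mod 8), (2|9) = +1, and (2|9)^2 = +1. Now have -(1|9).
(1|9) = 1. Collecting the sign factors: -1.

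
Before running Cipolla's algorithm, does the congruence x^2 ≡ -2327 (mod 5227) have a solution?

Reduce the numerator: -2327 ≡ 2900 (mod 5227), so (-2327|5227) = (2900|5227).
Factor out 2: 2900 = 2^2·725. Since 5227 ≡ 3 (mod 8), (2|5227) = -1, and (2|5227)^2 = +1. Now have (725|5227).
725 ≡ 1 (mod 4), so quadratic reciprocity gives (725|5227) = (5227|725). Reduce: 5227 ≡ 152 (mod 725). Now have (152|725).
Factor out 2: 152 = 2^3·19. Since 725 ≡ 5 (mod 8), (2|725) = -1, and (2|725)^3 = -1. Now have -(19|725).
725 ≡ 1 (mod 4), so quadratic reciprocity gives (19|725) = (725|19). Reduce: 725 ≡ 3 (mod 19). Now have -(3|19).
Both 3 ≡ 3 and 19 ≡ 3 (mod 4), so reciprocity gives (3|19) = -(19|3). Reduce: 19 ≡ 1 (mod 3). Now have (1|3).
(1|3) = 1. Collecting the sign factors: 1.
The Legendre symbol is 1, so x^2 ≡ -2327 (mod 5227) has solution.

yes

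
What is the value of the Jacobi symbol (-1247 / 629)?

-1

(-1247 / 629)
  = (1247 / 629)    [629 ≡ 1 mod 4 ⇒ (-1 / 629) = +1]
  = (618 / 629)    [1247 ≡ 618 mod 629]
  = -(309 / 629)    [629 ≡ 5 mod 8 ⇒ (2 / 629) = -1]
  = -(629 / 309)    [QR: 309 ≡ 1 mod 4, sign kept]
  = -(11 / 309)    [629 ≡ 11 mod 309]
  = -(309 / 11)    [QR: 309 ≡ 1 mod 4, sign kept]
  = -(1 / 11)    [309 ≡ 1 mod 11]
  = -1    [(1 / 11) = 1]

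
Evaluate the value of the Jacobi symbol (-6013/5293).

-1

Reduce the numerator: -6013 ≡ 4573 (mod 5293), so (-6013/5293) = (4573/5293).
4573 ≡ 1 (mod 4), so quadratic reciprocity gives (4573/5293) = (5293/4573). Reduce: 5293 ≡ 720 (mod 4573). Now have (720/4573).
Factor out 2: 720 = 2^4·45. Since 4573 ≡ 5 (mod 8), (2/4573) = -1, and (2/4573)^4 = +1. Now have (45/4573).
45 ≡ 1 (mod 4), so quadratic reciprocity gives (45/4573) = (4573/45). Reduce: 4573 ≡ 28 (mod 45). Now have (28/45).
Factor out 2: 28 = 2^2·7. Since 45 ≡ 5 (mod 8), (2/45) = -1, and (2/45)^2 = +1. Now have (7/45).
45 ≡ 1 (mod 4), so quadratic reciprocity gives (7/45) = (45/7). Reduce: 45 ≡ 3 (mod 7). Now have (3/7).
Both 3 ≡ 3 and 7 ≡ 3 (mod 4), so reciprocity gives (3/7) = -(7/3). Reduce: 7 ≡ 1 (mod 3). Now have -(1/3).
(1/3) = 1. Collecting the sign factors: -1.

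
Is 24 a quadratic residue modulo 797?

Factor out 2: 24 = 2^3·3. Since 797 ≡ 5 (mod 8), (2|797) = -1, and (2|797)^3 = -1. Now have -(3|797).
797 ≡ 1 (mod 4), so quadratic reciprocity gives (3|797) = (797|3). Reduce: 797 ≡ 2 (mod 3). Now have -(2|3).
Factor out 2: 2 = 2. Since 3 ≡ 3 (mod 8), (2|3) = -1. Now have (1|3).
(1|3) = 1. Collecting the sign factors: 1.
The Legendre symbol is 1, so x^2 ≡ 24 (mod 797) has solution.

yes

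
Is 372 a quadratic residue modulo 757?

Factor out 2: 372 = 2^2·93. Since 757 ≡ 5 (mod 8), (2/757) = -1, and (2/757)^2 = +1. Now have (93/757).
93 ≡ 1 (mod 4), so quadratic reciprocity gives (93/757) = (757/93). Reduce: 757 ≡ 13 (mod 93). Now have (13/93).
13 ≡ 1 (mod 4), so quadratic reciprocity gives (13/93) = (93/13). Reduce: 93 ≡ 2 (mod 13). Now have (2/13).
Factor out 2: 2 = 2. Since 13 ≡ 5 (mod 8), (2/13) = -1. Now have -(1/13).
(1/13) = 1. Collecting the sign factors: -1.
(372/757) = -1, and 757 is prime, so 372 is not a quadratic residue mod 757.

no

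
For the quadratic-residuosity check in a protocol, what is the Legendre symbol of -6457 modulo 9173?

(-6457/9173)
  = (6457/9173)    [9173 ≡ 1 mod 4 ⇒ (-1/9173) = +1]
  = (9173/6457)    [QR: 6457 ≡ 1 mod 4, sign kept]
  = (2716/6457)    [9173 ≡ 2716 mod 6457]
  = (679/6457)    [6457 ≡ 1 mod 8 ⇒ (2/6457)^2 = +1]
  = (6457/679)    [QR: 6457 ≡ 1 mod 4, sign kept]
  = (346/679)    [6457 ≡ 346 mod 679]
  = (173/679)    [679 ≡ 7 mod 8 ⇒ (2/679) = +1]
  = (679/173)    [QR: 173 ≡ 1 mod 4, sign kept]
  = (160/173)    [679 ≡ 160 mod 173]
  = -(5/173)    [173 ≡ 5 mod 8 ⇒ (2/173)^5 = -1]
  = -(173/5)    [QR: 5 ≡ 1 mod 4, sign kept]
  = -(3/5)    [173 ≡ 3 mod 5]
  = -(5/3)    [QR: 5 ≡ 1 mod 4, sign kept]
  = -(2/3)    [5 ≡ 2 mod 3]
  = (1/3)    [3 ≡ 3 mod 8 ⇒ (2/3) = -1]
  = 1    [(1/3) = 1]

1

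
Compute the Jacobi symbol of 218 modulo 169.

1

Reduce the numerator: 218 ≡ 49 (mod 169), so (218 / 169) = (49 / 169).
49 ≡ 1 (mod 4), so quadratic reciprocity gives (49 / 169) = (169 / 49). Reduce: 169 ≡ 22 (mod 49). Now have (22 / 49).
Factor out 2: 22 = 2·11. Since 49 ≡ 1 (mod 8), (2 / 49) = +1. Now have (11 / 49).
49 ≡ 1 (mod 4), so quadratic reciprocity gives (11 / 49) = (49 / 11). Reduce: 49 ≡ 5 (mod 11). Now have (5 / 11).
5 ≡ 1 (mod 4), so quadratic reciprocity gives (5 / 11) = (11 / 5). Reduce: 11 ≡ 1 (mod 5). Now have (1 / 5).
(1 / 5) = 1. Collecting the sign factors: 1.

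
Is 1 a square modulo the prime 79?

(1/79)
  = 1    [(1/79) = 1]
(1/79) = 1, and 79 is prime, so 1 is a quadratic residue mod 79.

yes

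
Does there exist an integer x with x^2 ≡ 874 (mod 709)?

Reduce the numerator: 874 ≡ 165 (mod 709), so (874/709) = (165/709).
165 ≡ 1 (mod 4), so quadratic reciprocity gives (165/709) = (709/165). Reduce: 709 ≡ 49 (mod 165). Now have (49/165).
49 ≡ 1 (mod 4), so quadratic reciprocity gives (49/165) = (165/49). Reduce: 165 ≡ 18 (mod 49). Now have (18/49).
Factor out 2: 18 = 2·9. Since 49 ≡ 1 (mod 8), (2/49) = +1. Now have (9/49).
9 ≡ 1 (mod 4), so quadratic reciprocity gives (9/49) = (49/9). Reduce: 49 ≡ 4 (mod 9). Now have (4/9).
Factor out 2: 4 = 2^2. Since 9 ≡ 1 (mod 8), (2/9) = +1, and (2/9)^2 = +1. Now have (1/9).
(1/9) = 1. Collecting the sign factors: 1.
The Legendre symbol is 1, so x^2 ≡ 874 (mod 709) has solution.

yes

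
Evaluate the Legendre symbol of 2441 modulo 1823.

-1

Reduce the numerator: 2441 ≡ 618 (mod 1823), so (2441|1823) = (618|1823).
Factor out 2: 618 = 2·309. Since 1823 ≡ 7 (mod 8), (2|1823) = +1. Now have (309|1823).
309 ≡ 1 (mod 4), so quadratic reciprocity gives (309|1823) = (1823|309). Reduce: 1823 ≡ 278 (mod 309). Now have (278|309).
Factor out 2: 278 = 2·139. Since 309 ≡ 5 (mod 8), (2|309) = -1. Now have -(139|309).
309 ≡ 1 (mod 4), so quadratic reciprocity gives (139|309) = (309|139). Reduce: 309 ≡ 31 (mod 139). Now have -(31|139).
Both 31 ≡ 3 and 139 ≡ 3 (mod 4), so reciprocity gives (31|139) = -(139|31). Reduce: 139 ≡ 15 (mod 31). Now have (15|31).
Both 15 ≡ 3 and 31 ≡ 3 (mod 4), so reciprocity gives (15|31) = -(31|15). Reduce: 31 ≡ 1 (mod 15). Now have -(1|15).
(1|15) = 1. Collecting the sign factors: -1.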